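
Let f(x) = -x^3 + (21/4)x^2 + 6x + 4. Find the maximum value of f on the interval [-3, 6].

The derivative is -3x^2 + (21/2)x + 6, which vanishes at x = -1/2 and x = 4.
Compare values at every candidate in [-3, 6]: f(-3) = 241/4,  f(-1/2) = 39/16,  f(4) = 48,  f(6) = 13.
The maximum over the interval is 241/4, attained at x = -3.

241/4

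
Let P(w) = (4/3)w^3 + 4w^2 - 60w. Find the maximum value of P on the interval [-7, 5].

P'(w) = 4w^2 + 8w - 60, which vanishes at w = -5 and w = 3.
Compare values at every candidate in [-7, 5]: P(-7) = 476/3,  P(-5) = 700/3,  P(3) = -108,  P(5) = -100/3.
Hence the absolute maximum is 700/3 at w = -5.

700/3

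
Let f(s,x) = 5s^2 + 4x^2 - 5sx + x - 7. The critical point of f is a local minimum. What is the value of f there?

-78/11

∂f/∂s = 10s - 5x = 0 and ∂f/∂x = -5s + 8x + 1 = 0, so (s, x) = (-1/11, -2/11).
The Hessian has f_{ss} = 10, f_{xx} = 8, f_{sx} = -5, giving D = 55 > 0 with f_{ss} > 0, so the point is a local minimum.
f(-1/11, -2/11) = -78/11.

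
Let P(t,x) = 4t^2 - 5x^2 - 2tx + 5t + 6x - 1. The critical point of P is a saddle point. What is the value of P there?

∂P/∂t = 8t - 2x + 5 = 0 and ∂P/∂x = -2t - 10x + 6 = 0, so (t, x) = (-19/42, 29/42).
The Hessian has P_{tt} = 8, P_{xx} = -10, P_{tx} = -2, giving D = -84 < 0, so the point is a saddle point.
P(-19/42, 29/42) = -5/84.

-5/84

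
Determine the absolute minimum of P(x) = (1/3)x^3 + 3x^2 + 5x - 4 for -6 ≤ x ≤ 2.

P'(x) = x^2 + 6x + 5, which vanishes at x = -5 and x = -1.
Compare values at every candidate in [-6, 2]: P(-6) = 2; P(-5) = 13/3; P(-1) = -19/3; P(2) = 62/3.
So the minimum is P(-1) = -19/3.

-19/3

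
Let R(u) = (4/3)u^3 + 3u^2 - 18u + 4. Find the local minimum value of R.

Critical points: R'(u) = 4u^2 + 6u - 18 vanishes at u = -3, 3/2.
Second-derivative test with R''(u) = 8u + 6: R''(-3) = -18 < 0 ⇒ local maximum; R''(3/2) = 18 > 0 ⇒ local minimum.
So the local minimum value is R(3/2) = -47/4.

-47/4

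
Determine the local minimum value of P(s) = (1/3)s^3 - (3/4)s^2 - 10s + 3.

-83/3

P'(s) = s^2 - (3/2)s - 10. Setting P'(s) = 0 gives s ∈ {-5/2, 4}.
Second-derivative test with P''(s) = 2s - 3/2: P''(-5/2) = -13/2 < 0 ⇒ local maximum; P''(4) = 13/2 > 0 ⇒ local minimum.
The local minimum is P(4) = -83/3.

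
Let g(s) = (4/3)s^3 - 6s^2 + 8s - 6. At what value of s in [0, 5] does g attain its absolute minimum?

The derivative is 4s^2 - 12s + 8, which vanishes at s = 1 and s = 2.
Candidates: g(0) = -6, g(1) = -8/3, g(2) = -10/3, g(5) = 152/3.
The minimum over the interval is -6, attained at s = 0.

0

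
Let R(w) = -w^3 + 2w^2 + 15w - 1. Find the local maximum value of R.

35

R'(w) = -3w^2 + 4w + 15 = 0 at w = -5/3, 3.
Second-derivative test with R''(w) = -6w + 4: R''(-5/3) = 14 > 0 ⇒ local minimum; R''(3) = -14 < 0 ⇒ local maximum.
So the local maximum value is R(3) = 35.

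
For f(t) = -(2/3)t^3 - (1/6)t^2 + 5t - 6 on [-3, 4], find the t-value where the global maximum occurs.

f'(t) = -2t^2 - (1/3)t + 5, which vanishes at t = -5/3 and t = 3/2.
Candidates: f(-3) = -9/2, f(-5/3) = -1897/162, f(3/2) = -9/8, f(4) = -94/3.
Hence the absolute maximum is -9/8 at t = 3/2.

3/2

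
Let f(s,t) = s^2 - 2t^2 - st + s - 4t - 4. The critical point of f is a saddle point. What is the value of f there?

-26/9

∂f/∂s = 2s - t + 1 = 0 and ∂f/∂t = -s - 4t - 4 = 0, so (s, t) = (-8/9, -7/9).
The Hessian has f_{ss} = 2, f_{tt} = -4, f_{st} = -1, giving D = -9 < 0, so the point is a saddle point.
f(-8/9, -7/9) = -26/9.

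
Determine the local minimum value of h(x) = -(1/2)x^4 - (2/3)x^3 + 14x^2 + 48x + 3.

-119/3

h'(x) = -2x^3 - 2x^2 + 28x + 48. Setting h'(x) = 0 gives x ∈ {-3, -2, 4}.
Second-derivative test with h''(x) = -6x^2 - 4x + 28: h''(-3) = -14 < 0 ⇒ local maximum; h''(-2) = 12 > 0 ⇒ local minimum; h''(4) = -84 < 0 ⇒ local maximum.
So the local minimum value is h(-2) = -119/3.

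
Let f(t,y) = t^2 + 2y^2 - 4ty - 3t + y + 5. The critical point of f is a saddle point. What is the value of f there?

∂f/∂t = 2t - 4y - 3 = 0 and ∂f/∂y = -4t + 4y + 1 = 0, so (t, y) = (-1, -5/4).
The Hessian has f_{tt} = 2, f_{yy} = 4, f_{ty} = -4, giving D = -8 < 0, so the point is a saddle point.
f(-1, -5/4) = 47/8.

47/8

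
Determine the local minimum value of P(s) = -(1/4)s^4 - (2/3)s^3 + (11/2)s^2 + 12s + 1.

-61/12

Critical points: P'(s) = -s^3 - 2s^2 + 11s + 12 vanishes at s = -4, -1, 3.
Since P''(s) = -3s^2 - 4s + 11, we get P''(-4) = -21 < 0 ⇒ local maximum; P''(-1) = 12 > 0 ⇒ local minimum; P''(3) = -28 < 0 ⇒ local maximum.
So the local minimum value is P(-1) = -61/12.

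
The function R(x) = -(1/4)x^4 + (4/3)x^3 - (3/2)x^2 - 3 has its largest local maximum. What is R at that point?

R'(x) = -x^3 + 4x^2 - 3x = 0 at x = 0, 1, 3.
R''(x) = -3x^2 + 8x - 3. R''(0) = -3 < 0 ⇒ local maximum; R''(1) = 2 > 0 ⇒ local minimum; R''(3) = -6 < 0 ⇒ local maximum.
The largest local maximum is R(3) = -3/4.

-3/4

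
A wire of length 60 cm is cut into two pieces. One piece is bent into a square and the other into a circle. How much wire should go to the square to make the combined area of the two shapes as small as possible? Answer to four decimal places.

Let x be the length used for the square. Square side x/4; circle radius (60−x)/(2π).
A(x) = (x/4)² + π·((60−x)/(2π))² = x²/16 + (60−x)²/(4π) for 0 ≤ x ≤ 60. A'(x) = x/8 − (60−x)/(2π) = 0 gives x = 4·60/(π+4) ≈ 33.6059.
A'' = 1/8 + 1/(2π) > 0, so this gives the minimum combined area; x ≈ 33.6059 cm to the square.

33.6059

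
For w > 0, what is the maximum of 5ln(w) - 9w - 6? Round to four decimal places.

-13.9389

f'(w) = 5/w − 9 = 0 gives w = 5/9.
f''(w) = -5/w², which is negative for w > 0, so this is a local maximum.
f(5/9) = 5·ln(5/9) - 5 - 6 ≈ -13.9389.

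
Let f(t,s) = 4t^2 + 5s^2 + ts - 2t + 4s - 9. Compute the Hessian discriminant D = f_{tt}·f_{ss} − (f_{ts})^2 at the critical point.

∂f/∂t = 8t + s - 2 = 0 and ∂f/∂s = t + 10s + 4 = 0, so (t, s) = (24/79, -34/79).
The Hessian has f_{tt} = 8, f_{ss} = 10, f_{ts} = 1, giving D = 79 > 0 with f_{tt} > 0, so the point is a local minimum.
D = (8)·(10) − (1)^2 = 79.

79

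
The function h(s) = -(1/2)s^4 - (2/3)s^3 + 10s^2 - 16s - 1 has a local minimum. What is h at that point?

-49/6

h'(s) = -2s^3 - 2s^2 + 20s - 16. Setting h'(s) = 0 gives s ∈ {-4, 1, 2}.
Second-derivative test with h''(s) = -6s^2 - 4s + 20: h''(-4) = -60 < 0 ⇒ local maximum; h''(1) = 10 > 0 ⇒ local minimum; h''(2) = -12 < 0 ⇒ local maximum.
The local minimum is h(1) = -49/6.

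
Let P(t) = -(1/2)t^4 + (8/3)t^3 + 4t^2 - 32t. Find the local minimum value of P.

-104/3

P'(t) = -2t^3 + 8t^2 + 8t - 32. Setting P'(t) = 0 gives t ∈ {-2, 2, 4}.
Second-derivative test with P''(t) = -6t^2 + 16t + 8: P''(-2) = -48 < 0 ⇒ local maximum; P''(2) = 16 > 0 ⇒ local minimum; P''(4) = -24 < 0 ⇒ local maximum.
Thus P has its local minimum at t = 2, with value -104/3.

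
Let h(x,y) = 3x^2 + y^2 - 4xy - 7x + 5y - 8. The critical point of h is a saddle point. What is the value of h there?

-12

∂h/∂x = 6x - 4y - 7 = 0 and ∂h/∂y = -4x + 2y + 5 = 0, so (x, y) = (3/2, 1/2).
The Hessian has h_{xx} = 6, h_{yy} = 2, h_{xy} = -4, giving D = -4 < 0, so the point is a saddle point.
h(3/2, 1/2) = -12.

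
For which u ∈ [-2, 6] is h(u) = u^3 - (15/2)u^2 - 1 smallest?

Differentiating, h'(u) = 3u^2 - 15u; which vanishes at u = 0 and u = 5.
Candidates: h(-2) = -39; h(0) = -1; h(5) = -127/2; h(6) = -55.
So the minimum is h(5) = -127/2.

5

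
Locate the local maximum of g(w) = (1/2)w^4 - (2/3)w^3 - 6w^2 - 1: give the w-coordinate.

0

g'(w) = 2w^3 - 2w^2 - 12w. Setting g'(w) = 0 gives w ∈ {-2, 0, 3}.
Since g''(w) = 6w^2 - 4w - 12, we get g''(-2) = 20 > 0 ⇒ local minimum; g''(0) = -12 < 0 ⇒ local maximum; g''(3) = 30 > 0 ⇒ local minimum.
Thus g has its local maximum at w = 0, with value -1.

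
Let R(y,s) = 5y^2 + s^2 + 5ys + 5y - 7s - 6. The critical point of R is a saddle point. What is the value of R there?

83

∂R/∂y = 10y + 5s + 5 = 0 and ∂R/∂s = 5y + 2s - 7 = 0, so (y, s) = (9, -19).
The Hessian has R_{yy} = 10, R_{ss} = 2, R_{ys} = 5, giving D = -5 < 0, so the point is a saddle point.
R(9, -19) = 83.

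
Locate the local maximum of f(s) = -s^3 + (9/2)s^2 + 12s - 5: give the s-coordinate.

f'(s) = -3s^2 + 9s + 12. Setting f'(s) = 0 gives s ∈ {-1, 4}.
Since f''(s) = -6s + 9, we get f''(-1) = 15 > 0 ⇒ local minimum; f''(4) = -15 < 0 ⇒ local maximum.
Thus f has its local maximum at s = 4, with value 51.

4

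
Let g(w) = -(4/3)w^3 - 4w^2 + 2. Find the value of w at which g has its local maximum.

Critical points: g'(w) = -4w^2 - 8w vanishes at w = -2, 0.
Second-derivative test with g''(w) = -8w - 8: g''(-2) = 8 > 0 ⇒ local minimum; g''(0) = -8 < 0 ⇒ local maximum.
Thus g has its local maximum at w = 0, with value 2.

0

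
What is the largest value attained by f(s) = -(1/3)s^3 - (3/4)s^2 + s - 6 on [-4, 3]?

The derivative is -s^2 - (3/2)s + 1, which vanishes at s = -2 and s = 1/2.
Compare values at every candidate in [-4, 3]: f(-4) = -2/3,  f(-2) = -25/3,  f(1/2) = -275/48,  f(3) = -75/4.
So the maximum is f(-4) = -2/3.

-2/3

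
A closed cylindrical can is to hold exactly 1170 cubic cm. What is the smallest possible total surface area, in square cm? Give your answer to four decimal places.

614.6650

With radius r and height h, πr²h = 1170 so h = 1170/(πr²), and S(r) = 2πr² + 2πrh = 2πr² + 2·1170/r.
S'(r) = 4πr − 2·1170/r² = 0 ⇒ r³ = 1170/(2π), so r ≈ 5.7104 and h = 2r ≈ 11.4209.
S''(r) = 4π + 4·1170/r³ > 0, so this is the minimum; S ≈ 614.6650.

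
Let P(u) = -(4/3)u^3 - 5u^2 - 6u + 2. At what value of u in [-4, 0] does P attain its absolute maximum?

P'(u) = -4u^2 - 10u - 6, which vanishes at u = -3/2 and u = -1.
Candidates: P(-4) = 94/3,  P(-3/2) = 17/4,  P(-1) = 13/3,  P(0) = 2.
Hence the absolute maximum is 94/3 at u = -4.

-4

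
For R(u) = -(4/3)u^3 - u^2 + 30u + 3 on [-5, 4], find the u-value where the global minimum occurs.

-3

Differentiating, R'(u) = -4u^2 - 2u + 30; which vanishes at u = -3 and u = 5/2.
Evaluating at the critical points and endpoints: R(-5) = -16/3, R(-3) = -60, R(5/2) = 611/12, R(4) = 65/3.
Hence the absolute minimum is -60 at u = -3.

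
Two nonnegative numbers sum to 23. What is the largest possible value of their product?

529/4

With x + y = 23, the product is P(x) = x(23 − x).
P'(x) = 23 − 2x = 0 gives x = 23/2; P'' = −2 < 0, so this is the maximum.
P = 23/2·23/2 = 529/4.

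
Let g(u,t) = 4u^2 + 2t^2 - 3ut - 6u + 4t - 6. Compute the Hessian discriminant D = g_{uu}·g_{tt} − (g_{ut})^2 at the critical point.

∂g/∂u = 8u - 3t - 6 = 0 and ∂g/∂t = -3u + 4t + 4 = 0, so (u, t) = (12/23, -14/23).
The Hessian has g_{uu} = 8, g_{tt} = 4, g_{ut} = -3, giving D = 23 > 0 with g_{uu} > 0, so the point is a local minimum.
D = (8)·(4) − (-3)^2 = 23.

23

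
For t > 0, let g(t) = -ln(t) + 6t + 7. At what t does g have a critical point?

1/6

g'(t) = -1/t + 6 = 0 gives t = 1/6.
g''(t) = 1/t², which is positive for t > 0, so this is a local minimum.
g(1/6) = -1·ln(1/6) + 1 + 7 ≈ 9.7918.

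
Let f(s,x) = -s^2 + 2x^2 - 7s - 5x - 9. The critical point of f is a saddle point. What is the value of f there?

1/8

∂f/∂s = -2s - 7 = 0 and ∂f/∂x = 4x - 5 = 0, so (s, x) = (-7/2, 5/4).
The Hessian has f_{ss} = -2, f_{xx} = 4, f_{sx} = 0, giving D = -8 < 0, so the point is a saddle point.
f(-7/2, 5/4) = 1/8.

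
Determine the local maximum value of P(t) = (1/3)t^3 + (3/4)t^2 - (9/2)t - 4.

P'(t) = t^2 + (3/2)t - 9/2. Setting P'(t) = 0 gives t ∈ {-3, 3/2}.
P''(t) = 2t + 3/2. P''(-3) = -9/2 < 0 ⇒ local maximum; P''(3/2) = 9/2 > 0 ⇒ local minimum.
The local maximum is P(-3) = 29/4.

29/4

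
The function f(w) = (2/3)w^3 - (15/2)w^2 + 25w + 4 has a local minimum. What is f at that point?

Critical points: f'(w) = 2w^2 - 15w + 25 vanishes at w = 5/2, 5.
Since f''(w) = 4w - 15, we get f''(5/2) = -5 < 0 ⇒ local maximum; f''(5) = 5 > 0 ⇒ local minimum.
The local minimum is f(5) = 149/6.

149/6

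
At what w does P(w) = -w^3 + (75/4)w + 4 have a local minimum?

Critical points: P'(w) = -3w^2 + 75/4 vanishes at w = -5/2, 5/2.
Second-derivative test with P''(w) = -6w: P''(-5/2) = 15 > 0 ⇒ local minimum; P''(5/2) = -15 < 0 ⇒ local maximum.
So the local minimum value is P(-5/2) = -109/4.

-5/2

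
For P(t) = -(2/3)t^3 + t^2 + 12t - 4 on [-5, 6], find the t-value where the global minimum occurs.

6

Differentiating, P'(t) = -2t^2 + 2t + 12; which vanishes at t = -2 and t = 3.
Candidates: P(-5) = 133/3,  P(-2) = -56/3,  P(3) = 23,  P(6) = -40.
The minimum over the interval is -40, attained at t = 6.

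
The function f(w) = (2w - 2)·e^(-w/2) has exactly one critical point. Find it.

Differentiating with the product rule gives f'(w) = (-w + 3)·e^(-w/2). Since e^(-w/2) > 0, the only critical point is w = 3.
f''(3) has the same sign as -1 < 0, so this is a local maximum.
f(3) = (4)·e^(-3/2) ≈ 0.8925.

3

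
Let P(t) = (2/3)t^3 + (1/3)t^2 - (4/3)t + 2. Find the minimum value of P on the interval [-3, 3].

The derivative is 2t^2 + (2/3)t - 4/3, which vanishes at t = -1 and t = 2/3.
Evaluating at the critical points and endpoints: P(-3) = -9; P(-1) = 3; P(2/3) = 118/81; P(3) = 19.
The minimum over the interval is -9, attained at t = -3.

-9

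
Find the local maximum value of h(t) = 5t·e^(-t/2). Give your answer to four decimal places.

Differentiating with the product rule gives h'(t) = (-(5/2)t + 5)·e^(-t/2). Since e^(-t/2) > 0, the only critical point is t = 2.
h''(2) has the same sign as -5/2 < 0, so this is a local maximum.
h(2) = (10)·e^(-1) ≈ 3.6788.

3.6788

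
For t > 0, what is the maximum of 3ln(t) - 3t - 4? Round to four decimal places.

g'(t) = 3/t − 3 = 0 gives t = 1.
g''(t) = -3/t², which is negative for t > 0, so this is a local maximum.
g(1) = 3·ln(1) - 3 - 4 ≈ -7.0000.

-7.0000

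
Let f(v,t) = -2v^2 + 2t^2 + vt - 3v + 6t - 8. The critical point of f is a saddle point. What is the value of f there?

∂f/∂v = -4v + t - 3 = 0 and ∂f/∂t = v + 4t + 6 = 0, so (v, t) = (-18/17, -21/17).
The Hessian has f_{vv} = -4, f_{tt} = 4, f_{vt} = 1, giving D = -17 < 0, so the point is a saddle point.
f(-18/17, -21/17) = -172/17.

-172/17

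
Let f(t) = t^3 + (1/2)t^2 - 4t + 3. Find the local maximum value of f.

Critical points: f'(t) = 3t^2 + t - 4 vanishes at t = -4/3, 1.
Since f''(t) = 6t + 1, we get f''(-4/3) = -7 < 0 ⇒ local maximum; f''(1) = 7 > 0 ⇒ local minimum.
The local maximum is f(-4/3) = 185/27.

185/27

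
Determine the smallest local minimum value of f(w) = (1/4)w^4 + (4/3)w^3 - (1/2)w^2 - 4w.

f'(w) = w^3 + 4w^2 - w - 4. Setting f'(w) = 0 gives w ∈ {-4, -1, 1}.
Since f''(w) = 3w^2 + 8w - 1, we get f''(-4) = 15 > 0 ⇒ local minimum; f''(-1) = -6 < 0 ⇒ local maximum; f''(1) = 10 > 0 ⇒ local minimum.
So the smallest local minimum value is f(-4) = -40/3.

-40/3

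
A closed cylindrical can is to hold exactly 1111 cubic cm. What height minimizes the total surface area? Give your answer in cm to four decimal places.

11.2256

With radius r and height h, πr²h = 1111 so h = 1111/(πr²), and S(r) = 2πr² + 2πrh = 2πr² + 2·1111/r.
S'(r) = 4πr − 2·1111/r² = 0 ⇒ r³ = 1111/(2π), so r ≈ 5.6128 and h = 2r ≈ 11.2256.
S''(r) = 4π + 4·1111/r³ > 0, so this is the minimum; S ≈ 593.8233.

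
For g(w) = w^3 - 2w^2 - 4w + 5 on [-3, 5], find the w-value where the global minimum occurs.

Differentiating, g'(w) = 3w^2 - 4w - 4; which vanishes at w = -2/3 and w = 2.
Evaluating at the critical points and endpoints: g(-3) = -28, g(-2/3) = 175/27, g(2) = -3, g(5) = 60.
Hence the absolute minimum is -28 at w = -3.

-3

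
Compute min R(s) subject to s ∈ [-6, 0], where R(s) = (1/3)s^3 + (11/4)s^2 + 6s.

-9

The derivative is s^2 + (11/2)s + 6, which vanishes at s = -4 and s = -3/2.
Compare values at every candidate in [-6, 0]: R(-6) = -9; R(-4) = -4/3; R(-3/2) = -63/16; R(0) = 0.
Hence the absolute minimum is -9 at s = -6.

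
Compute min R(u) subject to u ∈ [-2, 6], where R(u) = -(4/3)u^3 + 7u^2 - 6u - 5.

The derivative is -4u^2 + 14u - 6, which vanishes at u = 1/2 and u = 3.
Evaluating at the critical points and endpoints: R(-2) = 137/3; R(1/2) = -77/12; R(3) = 4; R(6) = -77.
Hence the absolute minimum is -77 at u = 6.

-77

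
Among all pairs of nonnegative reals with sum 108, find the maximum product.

With x + y = 108, the product is P(x) = x(108 − x).
P'(x) = 108 − 2x = 0 gives x = 54; P'' = −2 < 0, so this is the maximum.
P = 54·54 = 2916.

2916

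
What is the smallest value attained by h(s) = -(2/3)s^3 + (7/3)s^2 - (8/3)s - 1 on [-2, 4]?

The derivative is -2s^2 + (14/3)s - 8/3, which vanishes at s = 1 and s = 4/3.
Evaluating at the critical points and endpoints: h(-2) = 19,  h(1) = -2,  h(4/3) = -161/81,  h(4) = -17.
The minimum over the interval is -17, attained at s = 4.

-17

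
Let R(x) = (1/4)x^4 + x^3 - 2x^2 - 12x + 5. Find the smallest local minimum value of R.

R'(x) = x^3 + 3x^2 - 4x - 12 = 0 at x = -3, -2, 2.
R''(x) = 3x^2 + 6x - 4. R''(-3) = 5 > 0 ⇒ local minimum; R''(-2) = -4 < 0 ⇒ local maximum; R''(2) = 20 > 0 ⇒ local minimum.
The smallest local minimum is R(2) = -15.

-15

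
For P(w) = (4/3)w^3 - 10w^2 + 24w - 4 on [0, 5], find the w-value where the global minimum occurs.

The derivative is 4w^2 - 20w + 24, which vanishes at w = 2 and w = 3.
Evaluating at the critical points and endpoints: P(0) = -4, P(2) = 44/3, P(3) = 14, P(5) = 98/3.
The minimum over the interval is -4, attained at w = 0.

0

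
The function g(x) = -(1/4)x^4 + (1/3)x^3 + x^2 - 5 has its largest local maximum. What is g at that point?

g'(x) = -x^3 + x^2 + 2x = 0 at x = -1, 0, 2.
Second-derivative test with g''(x) = -3x^2 + 2x + 2: g''(-1) = -3 < 0 ⇒ local maximum; g''(0) = 2 > 0 ⇒ local minimum; g''(2) = -6 < 0 ⇒ local maximum.
So the largest local maximum value is g(2) = -7/3.

-7/3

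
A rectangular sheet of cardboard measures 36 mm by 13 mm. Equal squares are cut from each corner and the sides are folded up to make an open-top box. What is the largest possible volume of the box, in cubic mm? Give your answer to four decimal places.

630.5771

With cut size x, the volume is V(x) = x(36 − 2x)(13 − 2x) for 0 < x < 6.5.
V'(x) = 12x^2 − 196x + 468. Setting V'(x) = 0 gives x ≈ 2.9041 (the root in (0, 6.5)).
V''(x) = 24x − 196 is negative there, so this is the maximum; V ≈ 630.5771.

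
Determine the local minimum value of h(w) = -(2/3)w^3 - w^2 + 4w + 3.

Critical points: h'(w) = -2w^2 - 2w + 4 vanishes at w = -2, 1.
Second-derivative test with h''(w) = -4w - 2: h''(-2) = 6 > 0 ⇒ local minimum; h''(1) = -6 < 0 ⇒ local maximum.
So the local minimum value is h(-2) = -11/3.

-11/3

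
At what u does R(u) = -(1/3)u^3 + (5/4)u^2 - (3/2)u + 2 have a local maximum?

3/2

R'(u) = -u^2 + (5/2)u - 3/2 = 0 at u = 1, 3/2.
R''(u) = -2u + 5/2. R''(1) = 1/2 > 0 ⇒ local minimum; R''(3/2) = -1/2 < 0 ⇒ local maximum.
So the local maximum value is R(3/2) = 23/16.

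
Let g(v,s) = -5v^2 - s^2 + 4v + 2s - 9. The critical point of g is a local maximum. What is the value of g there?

∂g/∂v = -10v + 4 = 0 and ∂g/∂s = -2s + 2 = 0, so (v, s) = (2/5, 1).
The Hessian has g_{vv} = -10, g_{ss} = -2, g_{vs} = 0, giving D = 20 > 0 with g_{vv} < 0, so the point is a local maximum.
g(2/5, 1) = -36/5.

-36/5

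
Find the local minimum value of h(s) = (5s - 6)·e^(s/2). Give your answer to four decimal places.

-6.7032

By the product rule, h'(s) = ((5/2)s + 2)·e^(s/2). Since e^(s/2) > 0, the only critical point is s = -4/5.
h''(-4/5) has the same sign as 5/2 > 0, so this is a local minimum.
h(-4/5) = (-10)·e^(-2/5) ≈ -6.7032.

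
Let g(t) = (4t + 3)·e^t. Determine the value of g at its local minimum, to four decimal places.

Differentiating with the product rule gives g'(t) = (4t + 7)·e^t. Since e^t > 0, the only critical point is t = -7/4.
g''(-7/4) has the same sign as 4 > 0, so this is a local minimum.
g(-7/4) = (-4)·e^(-7/4) ≈ -0.6951.

-0.6951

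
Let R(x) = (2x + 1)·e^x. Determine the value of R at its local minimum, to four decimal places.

R'(x) = 2·e^x + (2x + 1)·1·e^x = (2x + 3)·e^x. Since e^x > 0, the only critical point is x = -3/2.
R''(-3/2) has the same sign as 2 > 0, so this is a local minimum.
R(-3/2) = (-2)·e^(-3/2) ≈ -0.4463.

-0.4463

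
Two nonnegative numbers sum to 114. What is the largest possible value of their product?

3249

With x + y = 114, the product is P(x) = x(114 − x).
P'(x) = 114 − 2x = 0 gives x = 57; P'' = −2 < 0, so this is the maximum.
P = 57·57 = 3249.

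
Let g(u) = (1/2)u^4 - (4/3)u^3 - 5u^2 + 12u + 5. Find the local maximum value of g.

Critical points: g'(u) = 2u^3 - 4u^2 - 10u + 12 vanishes at u = -2, 1, 3.
Since g''(u) = 6u^2 - 8u - 10, we get g''(-2) = 30 > 0 ⇒ local minimum; g''(1) = -12 < 0 ⇒ local maximum; g''(3) = 20 > 0 ⇒ local minimum.
Thus g has its local maximum at u = 1, with value 67/6.

67/6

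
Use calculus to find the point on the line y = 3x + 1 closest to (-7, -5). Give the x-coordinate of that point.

-5/2

Minimize D(x)^2 = (x + 7)^2 + (3x + 6)^2.
d/dx[D^2] = 2(x + 7) + 2·3·(3x + 6) = 0 ⇒ x = -5/2.
Then y = -13/2 and the distance is √(45/2) ≈ 4.7434.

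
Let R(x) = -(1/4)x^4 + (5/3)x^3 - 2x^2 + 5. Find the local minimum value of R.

53/12

R'(x) = -x^3 + 5x^2 - 4x. Setting R'(x) = 0 gives x ∈ {0, 1, 4}.
Second-derivative test with R''(x) = -3x^2 + 10x - 4: R''(0) = -4 < 0 ⇒ local maximum; R''(1) = 3 > 0 ⇒ local minimum; R''(4) = -12 < 0 ⇒ local maximum.
So the local minimum value is R(1) = 53/12.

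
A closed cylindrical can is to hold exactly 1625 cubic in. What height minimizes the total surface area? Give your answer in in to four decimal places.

With radius r and height h, πr²h = 1625 so h = 1625/(πr²), and S(r) = 2πr² + 2πrh = 2πr² + 2·1625/r.
S'(r) = 4πr − 2·1625/r² = 0 ⇒ r³ = 1625/(2π), so r ≈ 6.3712 and h = 2r ≈ 12.7425.
S''(r) = 4π + 4·1625/r³ > 0, so this is the minimum; S ≈ 765.1562.

12.7425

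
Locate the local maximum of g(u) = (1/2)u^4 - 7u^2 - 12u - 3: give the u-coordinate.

-1

g'(u) = 2u^3 - 14u - 12 = 0 at u = -2, -1, 3.
g''(u) = 6u^2 - 14. g''(-2) = 10 > 0 ⇒ local minimum; g''(-1) = -8 < 0 ⇒ local maximum; g''(3) = 40 > 0 ⇒ local minimum.
Thus g has its local maximum at u = -1, with value 5/2.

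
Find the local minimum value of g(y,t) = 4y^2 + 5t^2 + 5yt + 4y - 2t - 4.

∂g/∂y = 8y + 5t + 4 = 0 and ∂g/∂t = 5y + 10t - 2 = 0, so (y, t) = (-10/11, 36/55).
The Hessian has g_{yy} = 8, g_{tt} = 10, g_{yt} = 5, giving D = 55 > 0 with g_{yy} > 0, so the point is a local minimum.
g(-10/11, 36/55) = -356/55.

-356/55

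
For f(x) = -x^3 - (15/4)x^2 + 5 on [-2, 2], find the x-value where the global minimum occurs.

The derivative is -3x^2 - (15/2)x, whose only zero in [-2, 2] is x = 0.
Evaluating at the critical points and endpoints: f(-2) = -2; f(0) = 5; f(2) = -18.
The minimum over the interval is -18, attained at x = 2.

2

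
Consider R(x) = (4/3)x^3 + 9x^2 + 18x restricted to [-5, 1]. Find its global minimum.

Differentiating, R'(x) = 4x^2 + 18x + 18; which vanishes at x = -3 and x = -3/2.
Compare values at every candidate in [-5, 1]: R(-5) = -95/3; R(-3) = -9; R(-3/2) = -45/4; R(1) = 85/3.
Hence the absolute minimum is -95/3 at x = -5.

-95/3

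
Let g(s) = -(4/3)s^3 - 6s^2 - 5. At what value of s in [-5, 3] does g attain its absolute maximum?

Differentiating, g'(s) = -4s^2 - 12s; which vanishes at s = -3 and s = 0.
Compare values at every candidate in [-5, 3]: g(-5) = 35/3, g(-3) = -23, g(0) = -5, g(3) = -95.
So the maximum is g(-5) = 35/3.

-5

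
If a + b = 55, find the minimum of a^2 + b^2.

3025/2

With a + b = 55, a^2 + b^2 = a^2 + (55 − a)^2.
The derivative 2a − 2(55 − a) = 4a − 110 vanishes at a = 55/2; second derivative 4 > 0, a minimum.
The minimum is 2·(55/2)^2 = 3025/2.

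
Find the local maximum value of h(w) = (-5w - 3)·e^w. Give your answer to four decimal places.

Differentiating with the product rule gives h'(w) = (-5w - 8)·e^w. Since e^w > 0, the only critical point is w = -8/5.
h''(-8/5) has the same sign as -5 < 0, so this is a local maximum.
h(-8/5) = (5)·e^(-8/5) ≈ 1.0095.

1.0095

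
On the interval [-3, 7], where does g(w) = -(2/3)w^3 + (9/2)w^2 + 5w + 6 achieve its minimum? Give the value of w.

g'(w) = -2w^2 + 9w + 5, which vanishes at w = -1/2 and w = 5.
Compare values at every candidate in [-3, 7]: g(-3) = 99/2, g(-1/2) = 113/24, g(5) = 361/6, g(7) = 197/6.
So the minimum is g(-1/2) = 113/24.

-1/2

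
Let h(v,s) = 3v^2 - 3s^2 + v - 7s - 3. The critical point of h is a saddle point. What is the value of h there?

∂h/∂v = 6v + 1 = 0 and ∂h/∂s = -6s - 7 = 0, so (v, s) = (-1/6, -7/6).
The Hessian has h_{vv} = 6, h_{ss} = -6, h_{vs} = 0, giving D = -36 < 0, so the point is a saddle point.
h(-1/6, -7/6) = 1.

1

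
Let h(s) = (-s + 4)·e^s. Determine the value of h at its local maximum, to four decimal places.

20.0855

h'(s) = (-1)·e^s + (-s + 4)·1·e^s = (-s + 3)·e^s. Since e^s > 0, the only critical point is s = 3.
h''(3) has the same sign as -1 < 0, so this is a local maximum.
h(3) = (1)·e^(3) ≈ 20.0855.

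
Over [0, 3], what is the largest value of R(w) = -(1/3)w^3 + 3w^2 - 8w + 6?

The derivative is -w^2 + 6w - 8, whose only zero in [0, 3] is w = 2.
Compare values at every candidate in [0, 3]: R(0) = 6,  R(2) = -2/3,  R(3) = 0.
So the maximum is R(0) = 6.

6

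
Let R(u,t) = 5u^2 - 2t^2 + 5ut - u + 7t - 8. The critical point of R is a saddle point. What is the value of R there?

-242/65

∂R/∂u = 10u + 5t - 1 = 0 and ∂R/∂t = 5u - 4t + 7 = 0, so (u, t) = (-31/65, 15/13).
The Hessian has R_{uu} = 10, R_{tt} = -4, R_{ut} = 5, giving D = -65 < 0, so the point is a saddle point.
R(-31/65, 15/13) = -242/65.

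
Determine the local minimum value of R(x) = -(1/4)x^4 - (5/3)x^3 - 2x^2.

Critical points: R'(x) = -x^3 - 5x^2 - 4x vanishes at x = -4, -1, 0.
R''(x) = -3x^2 - 10x - 4. R''(-4) = -12 < 0 ⇒ local maximum; R''(-1) = 3 > 0 ⇒ local minimum; R''(0) = -4 < 0 ⇒ local maximum.
So the local minimum value is R(-1) = -7/12.

-7/12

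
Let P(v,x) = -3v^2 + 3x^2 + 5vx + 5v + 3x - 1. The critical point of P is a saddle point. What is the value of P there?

∂P/∂v = -6v + 5x + 5 = 0 and ∂P/∂x = 5v + 6x + 3 = 0, so (v, x) = (15/61, -43/61).
The Hessian has P_{vv} = -6, P_{xx} = 6, P_{vx} = 5, giving D = -61 < 0, so the point is a saddle point.
P(15/61, -43/61) = -88/61.

-88/61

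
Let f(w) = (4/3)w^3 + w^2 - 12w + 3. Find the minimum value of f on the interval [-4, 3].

-55/3

f'(w) = 4w^2 + 2w - 12, which vanishes at w = -2 and w = 3/2.
Compare values at every candidate in [-4, 3]: f(-4) = -55/3,  f(-2) = 61/3,  f(3/2) = -33/4,  f(3) = 12.
The minimum over the interval is -55/3, attained at w = -4.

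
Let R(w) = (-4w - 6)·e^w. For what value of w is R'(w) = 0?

-5/2

Differentiating with the product rule gives R'(w) = (-4w - 10)·e^w. Since e^w > 0, the only critical point is w = -5/2.
R''(-5/2) has the same sign as -4 < 0, so this is a local maximum.
R(-5/2) = (4)·e^(-5/2) ≈ 0.3283.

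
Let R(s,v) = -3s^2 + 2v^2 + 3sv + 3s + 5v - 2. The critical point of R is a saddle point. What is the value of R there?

∂R/∂s = -6s + 3v + 3 = 0 and ∂R/∂v = 3s + 4v + 5 = 0, so (s, v) = (-1/11, -13/11).
The Hessian has R_{ss} = -6, R_{vv} = 4, R_{sv} = 3, giving D = -33 < 0, so the point is a saddle point.
R(-1/11, -13/11) = -56/11.

-56/11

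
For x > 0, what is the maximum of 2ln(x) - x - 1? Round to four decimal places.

f'(x) = 2/x − 1 = 0 gives x = 2.
f''(x) = -2/x², which is negative for x > 0, so this is a local maximum.
f(2) = 2·ln(2) - 2 - 1 ≈ -1.6137.

-1.6137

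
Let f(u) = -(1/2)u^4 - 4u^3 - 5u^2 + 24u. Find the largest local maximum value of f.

f'(u) = -2u^3 - 12u^2 - 10u + 24. Setting f'(u) = 0 gives u ∈ {-4, -3, 1}.
f''(u) = -6u^2 - 24u - 10. f''(-4) = -10 < 0 ⇒ local maximum; f''(-3) = 8 > 0 ⇒ local minimum; f''(1) = -40 < 0 ⇒ local maximum.
The largest local maximum is f(1) = 29/2.

29/2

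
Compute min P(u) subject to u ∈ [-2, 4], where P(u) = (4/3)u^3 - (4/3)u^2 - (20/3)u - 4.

Differentiating, P'(u) = 4u^2 - (8/3)u - 20/3; which vanishes at u = -1 and u = 5/3.
Evaluating at the critical points and endpoints: P(-2) = -20/3, P(-1) = 0, P(5/3) = -1024/81, P(4) = 100/3.
The minimum over the interval is -1024/81, attained at u = 5/3.

-1024/81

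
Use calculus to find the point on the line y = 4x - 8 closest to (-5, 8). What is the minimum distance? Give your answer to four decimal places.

8.7313

Minimize D(x)^2 = (x + 5)^2 + (4x - 16)^2.
d/dx[D^2] = 2(x + 5) + 2·4·(4x - 16) = 0 ⇒ x = 59/17.
Then y = 100/17 and the distance is √(1296/17) ≈ 8.7313.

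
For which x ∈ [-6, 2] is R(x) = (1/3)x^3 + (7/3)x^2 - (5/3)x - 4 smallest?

Differentiating, R'(x) = x^2 + (14/3)x - 5/3; which vanishes at x = -5 and x = 1/3.
Compare values at every candidate in [-6, 2]: R(-6) = 18; R(-5) = 21; R(1/3) = -347/81; R(2) = 14/3.
So the minimum is R(1/3) = -347/81.

1/3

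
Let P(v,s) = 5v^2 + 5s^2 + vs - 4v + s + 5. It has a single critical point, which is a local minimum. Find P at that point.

∂P/∂v = 10v + s - 4 = 0 and ∂P/∂s = v + 10s + 1 = 0, so (v, s) = (41/99, -14/99).
The Hessian has P_{vv} = 10, P_{ss} = 10, P_{vs} = 1, giving D = 99 > 0 with P_{vv} > 0, so the point is a local minimum.
P(41/99, -14/99) = 406/99.

406/99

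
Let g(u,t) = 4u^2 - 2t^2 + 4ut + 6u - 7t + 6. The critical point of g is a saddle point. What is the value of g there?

∂g/∂u = 8u + 4t + 6 = 0 and ∂g/∂t = 4u - 4t - 7 = 0, so (u, t) = (1/12, -5/3).
The Hessian has g_{uu} = 8, g_{tt} = -4, g_{ut} = 4, giving D = -48 < 0, so the point is a saddle point.
g(1/12, -5/3) = 145/12.

145/12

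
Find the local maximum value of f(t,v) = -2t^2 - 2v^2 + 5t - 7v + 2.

45/4

∂f/∂t = -4t + 5 = 0 and ∂f/∂v = -4v - 7 = 0, so (t, v) = (5/4, -7/4).
The Hessian has f_{tt} = -4, f_{vv} = -4, f_{tv} = 0, giving D = 16 > 0 with f_{tt} < 0, so the point is a local maximum.
f(5/4, -7/4) = 45/4.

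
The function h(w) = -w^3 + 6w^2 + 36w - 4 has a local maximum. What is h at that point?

212

h'(w) = -3w^2 + 12w + 36. Setting h'(w) = 0 gives w ∈ {-2, 6}.
Since h''(w) = -6w + 12, we get h''(-2) = 24 > 0 ⇒ local minimum; h''(6) = -24 < 0 ⇒ local maximum.
Thus h has its local maximum at w = 6, with value 212.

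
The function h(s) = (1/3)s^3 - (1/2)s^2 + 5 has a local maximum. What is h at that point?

5

h'(s) = s^2 - s = 0 at s = 0, 1.
Since h''(s) = 2s - 1, we get h''(0) = -1 < 0 ⇒ local maximum; h''(1) = 1 > 0 ⇒ local minimum.
Thus h has its local maximum at s = 0, with value 5.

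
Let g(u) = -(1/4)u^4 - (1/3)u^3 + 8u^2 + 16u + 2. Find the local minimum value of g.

Critical points: g'(u) = -u^3 - u^2 + 16u + 16 vanishes at u = -4, -1, 4.
Second-derivative test with g''(u) = -3u^2 - 2u + 16: g''(-4) = -24 < 0 ⇒ local maximum; g''(-1) = 15 > 0 ⇒ local minimum; g''(4) = -40 < 0 ⇒ local maximum.
Thus g has its local minimum at u = -1, with value -71/12.

-71/12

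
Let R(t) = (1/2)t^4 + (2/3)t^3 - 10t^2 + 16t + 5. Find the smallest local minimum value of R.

-401/3

R'(t) = 2t^3 + 2t^2 - 20t + 16 = 0 at t = -4, 1, 2.
Since R''(t) = 6t^2 + 4t - 20, we get R''(-4) = 60 > 0 ⇒ local minimum; R''(1) = -10 < 0 ⇒ local maximum; R''(2) = 12 > 0 ⇒ local minimum.
So the smallest local minimum value is R(-4) = -401/3.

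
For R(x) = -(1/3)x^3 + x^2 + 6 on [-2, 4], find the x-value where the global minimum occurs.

Differentiating, R'(x) = -x^2 + 2x; which vanishes at x = 0 and x = 2.
Compare values at every candidate in [-2, 4]: R(-2) = 38/3; R(0) = 6; R(2) = 22/3; R(4) = 2/3.
Hence the absolute minimum is 2/3 at x = 4.

4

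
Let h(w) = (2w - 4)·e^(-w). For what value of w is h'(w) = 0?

Differentiating with the product rule gives h'(w) = (-2w + 6)·e^(-w). Since e^(-w) > 0, the only critical point is w = 3.
h''(3) has the same sign as -2 < 0, so this is a local maximum.
h(3) = (2)·e^(-3) ≈ 0.0996.

3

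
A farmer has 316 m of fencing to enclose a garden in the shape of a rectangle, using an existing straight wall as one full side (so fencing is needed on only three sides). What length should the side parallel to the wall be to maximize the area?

158

Let the sides perpendicular to the wall have length x and the parallel side y, so 2x + y = 316 and the area is A = xy = x(316 − 2x).
A'(x) = 316 − 4x = 0 gives x = 79, and A''(x) = −4 < 0 confirms a maximum.
Then y = 316 − 2·79 = 158 and A = 12482.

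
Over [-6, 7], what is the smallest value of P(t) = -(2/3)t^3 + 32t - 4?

The derivative is -2t^2 + 32, which vanishes at t = -4 and t = 4.
Compare values at every candidate in [-6, 7]: P(-6) = -52; P(-4) = -268/3; P(4) = 244/3; P(7) = -26/3.
The minimum over the interval is -268/3, attained at t = -4.

-268/3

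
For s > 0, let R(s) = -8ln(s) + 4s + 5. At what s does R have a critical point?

R'(s) = -8/s + 4 = 0 gives s = 2.
R''(s) = 8/s², which is positive for s > 0, so this is a local minimum.
R(2) = -8·ln(2) + 8 + 5 ≈ 7.4548.

2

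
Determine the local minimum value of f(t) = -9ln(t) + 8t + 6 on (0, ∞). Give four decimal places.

13.9400

f'(t) = -9/t + 8 = 0 gives t = 9/8.
f''(t) = 9/t², which is positive for t > 0, so this is a local minimum.
f(9/8) = -9·ln(9/8) + 9 + 6 ≈ 13.9400.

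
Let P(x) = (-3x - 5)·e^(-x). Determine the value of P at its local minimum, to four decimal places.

By the product rule, P'(x) = (3x + 2)·e^(-x). Since e^(-x) > 0, the only critical point is x = -2/3.
P''(-2/3) has the same sign as 3 > 0, so this is a local minimum.
P(-2/3) = (-3)·e^(2/3) ≈ -5.8432.

-5.8432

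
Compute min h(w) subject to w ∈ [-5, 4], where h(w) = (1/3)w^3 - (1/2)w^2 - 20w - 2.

Differentiating, h'(w) = w^2 - w - 20; whose only zero in [-5, 4] is w = -4.
Candidates: h(-5) = 263/6, h(-4) = 146/3, h(4) = -206/3.
Hence the absolute minimum is -206/3 at w = 4.

-206/3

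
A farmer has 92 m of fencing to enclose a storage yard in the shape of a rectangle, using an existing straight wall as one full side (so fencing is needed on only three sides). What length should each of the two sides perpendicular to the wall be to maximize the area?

23

Let the sides perpendicular to the wall have length x and the parallel side y, so 2x + y = 92 and the area is A = xy = x(92 − 2x).
A'(x) = 92 − 4x = 0 gives x = 23, and A''(x) = −4 < 0 confirms a maximum.
Then y = 92 − 2·23 = 46 and A = 1058.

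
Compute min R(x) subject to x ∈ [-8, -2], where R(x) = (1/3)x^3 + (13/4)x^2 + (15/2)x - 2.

R'(x) = x^2 + (13/2)x + 15/2, whose only zero in [-8, -2] is x = -5.
Candidates: R(-8) = -74/3,  R(-5) = 1/12,  R(-2) = -20/3.
The minimum over the interval is -74/3, attained at x = -8.

-74/3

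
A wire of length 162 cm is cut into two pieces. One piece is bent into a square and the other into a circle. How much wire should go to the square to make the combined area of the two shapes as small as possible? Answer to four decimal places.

Let x be the length used for the square. Square side x/4; circle radius (162−x)/(2π).
A(x) = (x/4)² + π·((162−x)/(2π))² = x²/16 + (162−x)²/(4π) for 0 ≤ x ≤ 162. A'(x) = x/8 − (162−x)/(2π) = 0 gives x = 4·162/(π+4) ≈ 90.7361.
A'' = 1/8 + 1/(2π) > 0, so this gives the minimum combined area; x ≈ 90.7361 cm to the square.

90.7361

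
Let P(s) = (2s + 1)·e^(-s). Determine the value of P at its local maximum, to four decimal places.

By the product rule, P'(s) = (-2s + 1)·e^(-s). Since e^(-s) > 0, the only critical point is s = 1/2.
P''(1/2) has the same sign as -2 < 0, so this is a local maximum.
P(1/2) = (2)·e^(-1/2) ≈ 1.2131.

1.2131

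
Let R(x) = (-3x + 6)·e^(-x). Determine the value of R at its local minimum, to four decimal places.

-0.1494

R'(x) = (-3)·e^(-x) + (-3x + 6)·(-1)·e^(-x) = (3x - 9)·e^(-x). Since e^(-x) > 0, the only critical point is x = 3.
R''(3) has the same sign as 3 > 0, so this is a local minimum.
R(3) = (-3)·e^(-3) ≈ -0.1494.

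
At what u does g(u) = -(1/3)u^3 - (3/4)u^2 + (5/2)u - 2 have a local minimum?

-5/2

Critical points: g'(u) = -u^2 - (3/2)u + 5/2 vanishes at u = -5/2, 1.
g''(u) = -2u - 3/2. g''(-5/2) = 7/2 > 0 ⇒ local minimum; g''(1) = -7/2 < 0 ⇒ local maximum.
Thus g has its local minimum at u = -5/2, with value -371/48.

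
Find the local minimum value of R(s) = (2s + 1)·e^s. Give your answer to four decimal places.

Differentiating with the product rule gives R'(s) = (2s + 3)·e^s. Since e^s > 0, the only critical point is s = -3/2.
R''(-3/2) has the same sign as 2 > 0, so this is a local minimum.
R(-3/2) = (-2)·e^(-3/2) ≈ -0.4463.

-0.4463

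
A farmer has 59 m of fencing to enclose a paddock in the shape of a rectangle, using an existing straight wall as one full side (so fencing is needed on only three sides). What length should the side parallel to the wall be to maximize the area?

59/2

Let the sides perpendicular to the wall have length x and the parallel side y, so 2x + y = 59 and the area is A = xy = x(59 − 2x).
A'(x) = 59 − 4x = 0 gives x = 59/4, and A''(x) = −4 < 0 confirms a maximum.
Then y = 59 − 2·59/4 = 59/2 and A = 3481/8.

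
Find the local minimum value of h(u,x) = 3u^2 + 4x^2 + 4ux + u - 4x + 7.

39/8

∂h/∂u = 6u + 4x + 1 = 0 and ∂h/∂x = 4u + 8x - 4 = 0, so (u, x) = (-3/4, 7/8).
The Hessian has h_{uu} = 6, h_{xx} = 8, h_{ux} = 4, giving D = 32 > 0 with h_{uu} > 0, so the point is a local minimum.
h(-3/4, 7/8) = 39/8.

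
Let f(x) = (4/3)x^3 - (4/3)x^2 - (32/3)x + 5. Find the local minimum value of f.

-11

f'(x) = 4x^2 - (8/3)x - 32/3 = 0 at x = -4/3, 2.
Since f''(x) = 8x - 8/3, we get f''(-4/3) = -40/3 < 0 ⇒ local maximum; f''(2) = 40/3 > 0 ⇒ local minimum.
The local minimum is f(2) = -11.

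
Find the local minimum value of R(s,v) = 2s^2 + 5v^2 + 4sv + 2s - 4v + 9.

11/2

∂R/∂s = 4s + 4v + 2 = 0 and ∂R/∂v = 4s + 10v - 4 = 0, so (s, v) = (-3/2, 1).
The Hessian has R_{ss} = 4, R_{vv} = 10, R_{sv} = 4, giving D = 24 > 0 with R_{ss} > 0, so the point is a local minimum.
R(-3/2, 1) = 11/2.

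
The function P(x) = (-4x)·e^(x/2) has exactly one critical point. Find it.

P'(x) = (-4)·e^(x/2) + (-4x)·(1/2)·e^(x/2) = (-2x - 4)·e^(x/2). Since e^(x/2) > 0, the only critical point is x = -2.
P''(-2) has the same sign as -2 < 0, so this is a local maximum.
P(-2) = (8)·e^(-1) ≈ 2.9430.

-2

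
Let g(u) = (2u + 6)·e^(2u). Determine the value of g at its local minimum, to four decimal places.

Differentiating with the product rule gives g'(u) = (4u + 14)·e^(2u). Since e^(2u) > 0, the only critical point is u = -7/2.
g''(-7/2) has the same sign as 4 > 0, so this is a local minimum.
g(-7/2) = (-1)·e^(-7) ≈ -0.0009.

-0.0009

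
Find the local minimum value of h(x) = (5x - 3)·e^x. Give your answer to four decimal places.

-3.3516

By the product rule, h'(x) = (5x + 2)·e^x. Since e^x > 0, the only critical point is x = -2/5.
h''(-2/5) has the same sign as 5 > 0, so this is a local minimum.
h(-2/5) = (-5)·e^(-2/5) ≈ -3.3516.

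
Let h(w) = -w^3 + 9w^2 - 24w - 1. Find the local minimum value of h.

-21

h'(w) = -3w^2 + 18w - 24 = 0 at w = 2, 4.
Since h''(w) = -6w + 18, we get h''(2) = 6 > 0 ⇒ local minimum; h''(4) = -6 < 0 ⇒ local maximum.
So the local minimum value is h(2) = -21.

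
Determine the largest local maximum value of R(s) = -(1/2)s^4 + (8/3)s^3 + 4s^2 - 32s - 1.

149/3

R'(s) = -2s^3 + 8s^2 + 8s - 32. Setting R'(s) = 0 gives s ∈ {-2, 2, 4}.
R''(s) = -6s^2 + 16s + 8. R''(-2) = -48 < 0 ⇒ local maximum; R''(2) = 16 > 0 ⇒ local minimum; R''(4) = -24 < 0 ⇒ local maximum.
So the largest local maximum value is R(-2) = 149/3.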